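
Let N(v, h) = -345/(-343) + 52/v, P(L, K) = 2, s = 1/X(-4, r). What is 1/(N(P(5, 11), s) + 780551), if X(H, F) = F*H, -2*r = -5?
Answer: 343/267738256 ≈ 1.2811e-6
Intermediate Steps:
r = 5/2 (r = -½*(-5) = 5/2 ≈ 2.5000)
s = -⅒ (s = 1/((5/2)*(-4)) = 1/(-10) = -⅒ ≈ -0.10000)
N(v, h) = 345/343 + 52/v (N(v, h) = -345*(-1/343) + 52/v = 345/343 + 52/v)
1/(N(P(5, 11), s) + 780551) = 1/((345/343 + 52/2) + 780551) = 1/((345/343 + 52*(½)) + 780551) = 1/((345/343 + 26) + 780551) = 1/(9263/343 + 780551) = 1/(267738256/343) = 343/267738256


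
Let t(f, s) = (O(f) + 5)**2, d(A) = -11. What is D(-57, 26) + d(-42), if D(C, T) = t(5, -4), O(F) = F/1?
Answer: 89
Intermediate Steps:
O(F) = F (O(F) = F*1 = F)
t(f, s) = (5 + f)**2 (t(f, s) = (f + 5)**2 = (5 + f)**2)
D(C, T) = 100 (D(C, T) = (5 + 5)**2 = 10**2 = 100)
D(-57, 26) + d(-42) = 100 - 11 = 89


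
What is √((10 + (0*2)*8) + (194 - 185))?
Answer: √19 ≈ 4.3589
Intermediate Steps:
√((10 + (0*2)*8) + (194 - 185)) = √((10 + 0*8) + 9) = √((10 + 0) + 9) = √(10 + 9) = √19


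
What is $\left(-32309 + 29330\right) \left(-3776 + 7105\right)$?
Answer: $-9917091$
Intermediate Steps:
$\left(-32309 + 29330\right) \left(-3776 + 7105\right) = \left(-2979\right) 3329 = -9917091$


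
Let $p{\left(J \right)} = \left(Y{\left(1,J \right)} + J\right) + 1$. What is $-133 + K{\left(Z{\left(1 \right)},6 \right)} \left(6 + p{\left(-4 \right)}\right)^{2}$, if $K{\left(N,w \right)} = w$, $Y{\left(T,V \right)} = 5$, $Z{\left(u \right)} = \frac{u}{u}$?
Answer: $251$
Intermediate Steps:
$Z{\left(u \right)} = 1$
$p{\left(J \right)} = 6 + J$ ($p{\left(J \right)} = \left(5 + J\right) + 1 = 6 + J$)
$-133 + K{\left(Z{\left(1 \right)},6 \right)} \left(6 + p{\left(-4 \right)}\right)^{2} = -133 + 6 \left(6 + \left(6 - 4\right)\right)^{2} = -133 + 6 \left(6 + 2\right)^{2} = -133 + 6 \cdot 8^{2} = -133 + 6 \cdot 64 = -133 + 384 = 251$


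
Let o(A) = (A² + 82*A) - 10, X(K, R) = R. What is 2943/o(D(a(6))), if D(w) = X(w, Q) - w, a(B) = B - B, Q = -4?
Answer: -2943/322 ≈ -9.1398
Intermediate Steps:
a(B) = 0
D(w) = -4 - w
o(A) = -10 + A² + 82*A
2943/o(D(a(6))) = 2943/(-10 + (-4 - 1*0)² + 82*(-4 - 1*0)) = 2943/(-10 + (-4 + 0)² + 82*(-4 + 0)) = 2943/(-10 + (-4)² + 82*(-4)) = 2943/(-10 + 16 - 328) = 2943/(-322) = 2943*(-1/322) = -2943/322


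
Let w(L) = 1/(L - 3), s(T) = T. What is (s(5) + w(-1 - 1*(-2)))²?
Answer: 81/4 ≈ 20.250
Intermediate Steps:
w(L) = 1/(-3 + L)
(s(5) + w(-1 - 1*(-2)))² = (5 + 1/(-3 + (-1 - 1*(-2))))² = (5 + 1/(-3 + (-1 + 2)))² = (5 + 1/(-3 + 1))² = (5 + 1/(-2))² = (5 - ½)² = (9/2)² = 81/4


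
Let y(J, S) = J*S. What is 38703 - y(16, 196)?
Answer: 35567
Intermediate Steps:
38703 - y(16, 196) = 38703 - 16*196 = 38703 - 1*3136 = 38703 - 3136 = 35567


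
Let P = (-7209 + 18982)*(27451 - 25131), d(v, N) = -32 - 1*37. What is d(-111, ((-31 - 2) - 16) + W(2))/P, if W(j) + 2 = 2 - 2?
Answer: -69/27313360 ≈ -2.5262e-6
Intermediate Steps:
W(j) = -2 (W(j) = -2 + (2 - 2) = -2 + 0 = -2)
d(v, N) = -69 (d(v, N) = -32 - 37 = -69)
P = 27313360 (P = 11773*2320 = 27313360)
d(-111, ((-31 - 2) - 16) + W(2))/P = -69/27313360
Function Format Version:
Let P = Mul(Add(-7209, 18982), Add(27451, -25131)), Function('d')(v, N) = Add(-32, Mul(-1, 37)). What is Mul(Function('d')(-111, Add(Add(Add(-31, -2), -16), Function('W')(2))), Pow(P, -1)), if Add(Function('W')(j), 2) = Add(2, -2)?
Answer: Rational(-69, 27313360) ≈ -2.5262e-6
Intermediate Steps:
Function('W')(j) = -2 (Function('W')(j) = Add(-2, Add(2, -2)) = Add(-2, 0) = -2)
Function('d')(v, N) = -69 (Function('d')(v, N) = Add(-32, -37) = -69)
P = 27313360 (P = Mul(11773, 2320) = 27313360)
Mul(Function('d')(-111, Add(Add(Add(-31, -2), -16), Function('W')(2))), Pow(P, -1)) = Mul(-69, Pow(27313360, -1)) = Mul(-69, Rational(1, 27313360)) = Rational(-69, 27313360)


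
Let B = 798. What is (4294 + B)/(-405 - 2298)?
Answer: -5092/2703 ≈ -1.8838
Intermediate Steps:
(4294 + B)/(-405 - 2298) = (4294 + 798)/(-405 - 2298) = 5092/(-2703) = 5092*(-1/2703) = -5092/2703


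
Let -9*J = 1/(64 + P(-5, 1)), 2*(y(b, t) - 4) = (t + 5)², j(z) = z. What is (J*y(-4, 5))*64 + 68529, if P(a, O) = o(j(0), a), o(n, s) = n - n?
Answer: 68523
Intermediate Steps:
o(n, s) = 0
y(b, t) = 4 + (5 + t)²/2 (y(b, t) = 4 + (t + 5)²/2 = 4 + (5 + t)²/2)
P(a, O) = 0
J = -1/576 (J = -1/(9*(64 + 0)) = -⅑/64 = -⅑*1/64 = -1/576 ≈ -0.0017361)
(J*y(-4, 5))*64 + 68529 = -(4 + (5 + 5)²/2)/576*64 + 68529 = -(4 + (½)*10²)/576*64 + 68529 = -(4 + (½)*100)/576*64 + 68529 = -(4 + 50)/576*64 + 68529 = -1/576*54*64 + 68529 = -3/32*64 + 68529 = -6 + 68529 = 68523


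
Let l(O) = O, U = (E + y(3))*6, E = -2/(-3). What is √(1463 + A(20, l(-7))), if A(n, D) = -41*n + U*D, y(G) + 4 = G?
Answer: 3*√73 ≈ 25.632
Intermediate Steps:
y(G) = -4 + G
E = ⅔ (E = -2*(-⅓) = ⅔ ≈ 0.66667)
U = -2 (U = (⅔ + (-4 + 3))*6 = (⅔ - 1)*6 = -⅓*6 = -2)
A(n, D) = -41*n - 2*D
√(1463 + A(20, l(-7))) = √(1463 + (-41*20 - 2*(-7))) = √(1463 + (-820 + 14)) = √(1463 - 806) = √657 = 3*√73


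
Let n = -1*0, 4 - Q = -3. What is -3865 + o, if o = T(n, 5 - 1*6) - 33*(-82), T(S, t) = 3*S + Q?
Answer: -1152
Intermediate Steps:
Q = 7 (Q = 4 - 1*(-3) = 4 + 3 = 7)
n = 0
T(S, t) = 7 + 3*S (T(S, t) = 3*S + 7 = 7 + 3*S)
o = 2713 (o = (7 + 3*0) - 33*(-82) = (7 + 0) + 2706 = 7 + 2706 = 2713)
-3865 + o = -3865 + 2713 = -1152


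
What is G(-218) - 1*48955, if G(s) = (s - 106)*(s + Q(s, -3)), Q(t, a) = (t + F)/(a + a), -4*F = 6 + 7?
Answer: 19459/2 ≈ 9729.5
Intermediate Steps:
F = -13/4 (F = -(6 + 7)/4 = -1/4*13 = -13/4 ≈ -3.2500)
Q(t, a) = (-13/4 + t)/(2*a) (Q(t, a) = (t - 13/4)/(a + a) = (-13/4 + t)/((2*a)) = (-13/4 + t)*(1/(2*a)) = (-13/4 + t)/(2*a))
G(s) = (-106 + s)*(13/24 + 5*s/6) (G(s) = (s - 106)*(s + (1/8)*(-13 + 4*s)/(-3)) = (-106 + s)*(s + (1/8)*(-1/3)*(-13 + 4*s)) = (-106 + s)*(s + (13/24 - s/6)) = (-106 + s)*(13/24 + 5*s/6))
G(-218) - 1*48955 = (-689/12 - 2107/24*(-218) + (5/6)*(-218)**2) - 1*48955 = (-689/12 + 229663/12 + (5/6)*47524) - 48955 = (-689/12 + 229663/12 + 118810/3) - 48955 = 117369/2 - 48955 = 19459/2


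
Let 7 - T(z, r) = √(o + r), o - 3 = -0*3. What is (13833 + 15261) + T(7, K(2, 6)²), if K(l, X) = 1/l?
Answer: 29101 - √13/2 ≈ 29099.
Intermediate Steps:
o = 3 (o = 3 - 0*3 = 3 - 1*0 = 3 + 0 = 3)
T(z, r) = 7 - √(3 + r)
(13833 + 15261) + T(7, K(2, 6)²) = (13833 + 15261) + (7 - √(3 + (1/2)²)) = 29094 + (7 - √(3 + (½)²)) = 29094 + (7 - √(3 + ¼)) = 29094 + (7 - √(13/4)) = 29094 + (7 - √13/2) = 29101 - √13/2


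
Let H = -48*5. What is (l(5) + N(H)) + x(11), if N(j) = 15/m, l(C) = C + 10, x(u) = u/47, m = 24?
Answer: 5963/376 ≈ 15.859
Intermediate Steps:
x(u) = u/47 (x(u) = u*(1/47) = u/47)
l(C) = 10 + C
H = -240
N(j) = 5/8 (N(j) = 15/24 = 15*(1/24) = 5/8)
(l(5) + N(H)) + x(11) = ((10 + 5) + 5/8) + (1/47)*11 = (15 + 5/8) + 11/47 = 125/8 + 11/47 = 5963/376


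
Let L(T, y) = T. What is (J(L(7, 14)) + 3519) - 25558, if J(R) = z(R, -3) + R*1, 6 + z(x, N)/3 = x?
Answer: -22029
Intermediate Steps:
z(x, N) = -18 + 3*x
J(R) = -18 + 4*R (J(R) = (-18 + 3*R) + R*1 = (-18 + 3*R) + R = -18 + 4*R)
(J(L(7, 14)) + 3519) - 25558 = ((-18 + 4*7) + 3519) - 25558 = ((-18 + 28) + 3519) - 25558 = (10 + 3519) - 25558 = 3529 - 25558 = -22029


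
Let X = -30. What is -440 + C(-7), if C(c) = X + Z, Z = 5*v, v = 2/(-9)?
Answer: -4240/9 ≈ -471.11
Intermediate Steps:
v = -2/9 (v = 2*(-⅑) = -2/9 ≈ -0.22222)
Z = -10/9 (Z = 5*(-2/9) = -10/9 ≈ -1.1111)
C(c) = -280/9 (C(c) = -30 - 10/9 = -280/9)
-440 + C(-7) = -440 - 280/9 = -4240/9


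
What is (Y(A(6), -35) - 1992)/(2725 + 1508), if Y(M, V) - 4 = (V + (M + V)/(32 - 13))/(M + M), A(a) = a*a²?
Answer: -4079497/8686116 ≈ -0.46966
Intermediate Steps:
A(a) = a³
Y(M, V) = 4 + (M/19 + 20*V/19)/(2*M) (Y(M, V) = 4 + (V + (M + V)/(32 - 13))/(M + M) = 4 + (V + (M + V)/19)/((2*M)) = 4 + (V + (M + V)*(1/19))*(1/(2*M)) = 4 + (V + (M/19 + V/19))*(1/(2*M)) = 4 + (M/19 + 20*V/19)*(1/(2*M)) = 4 + (M/19 + 20*V/19)/(2*M))
(Y(A(6), -35) - 1992)/(2725 + 1508) = ((20*(-35) + 153*6³)/(38*(6³)) - 1992)/(2725 + 1508) = ((1/38)*(-700 + 153*216)/216 - 1992)/4233 = ((1/38)*(1/216)*(-700 + 33048) - 1992)*(1/4233) = ((1/38)*(1/216)*32348 - 1992)*(1/4233) = (8087/2052 - 1992)*(1/4233) = -4079497/2052*1/4233 = -4079497/8686116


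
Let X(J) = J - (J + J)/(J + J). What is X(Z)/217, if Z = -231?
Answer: -232/217 ≈ -1.0691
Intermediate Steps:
X(J) = -1 + J (X(J) = J - 2*J/(2*J) = J - 2*J*1/(2*J) = J - 1*1 = J - 1 = -1 + J)
X(Z)/217 = (-1 - 231)/217 = -232*1/217 = -232/217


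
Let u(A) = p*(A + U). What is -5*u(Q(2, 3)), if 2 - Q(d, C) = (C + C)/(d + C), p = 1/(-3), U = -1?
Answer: -⅓ ≈ -0.33333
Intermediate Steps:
p = -⅓ ≈ -0.33333
Q(d, C) = 2 - 2*C/(C + d) (Q(d, C) = 2 - (C + C)/(d + C) = 2 - 2*C/(C + d))
u(A) = ⅓ - A/3 (u(A) = -(A - 1)/3 = -(-1 + A)/3 = ⅓ - A/3)
-5*u(Q(2, 3)) = -5*(⅓ - 2*2/(3*(3 + 2))) = -5*(⅓ - 2*2/(3*5)) = -5*(⅓ - ⅓*⅘) = -5*(⅓ - 4/15) = -5*1/15 = -⅓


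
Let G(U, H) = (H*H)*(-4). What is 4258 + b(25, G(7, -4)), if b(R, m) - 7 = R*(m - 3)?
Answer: 2590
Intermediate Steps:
G(U, H) = -4*H² (G(U, H) = H²*(-4) = -4*H²)
b(R, m) = 7 + R*(-3 + m) (b(R, m) = 7 + R*(m - 3) = 7 + R*(-3 + m))
4258 + b(25, G(7, -4)) = 4258 + (7 - 3*25 + 25*(-4*(-4)²)) = 4258 + (7 - 75 + 25*(-4*16)) = 4258 + (7 - 75 + 25*(-64)) = 4258 + (7 - 75 - 1600) = 4258 - 1668 = 2590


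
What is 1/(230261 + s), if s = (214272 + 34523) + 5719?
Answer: 1/484775 ≈ 2.0628e-6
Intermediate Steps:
s = 254514 (s = 248795 + 5719 = 254514)
1/(230261 + s) = 1/(230261 + 254514) = 1/484775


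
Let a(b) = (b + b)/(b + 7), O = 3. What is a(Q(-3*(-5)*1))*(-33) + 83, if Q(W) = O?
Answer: 316/5 ≈ 63.200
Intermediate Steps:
Q(W) = 3
a(b) = 2*b/(7 + b) (a(b) = (2*b)/(7 + b) = 2*b/(7 + b))
a(Q(-3*(-5)*1))*(-33) + 83 = (2*3/(7 + 3))*(-33) + 83 = (2*3/10)*(-33) + 83 = (2*3*(1/10))*(-33) + 83 = (3/5)*(-33) + 83 = -99/5 + 83 = 316/5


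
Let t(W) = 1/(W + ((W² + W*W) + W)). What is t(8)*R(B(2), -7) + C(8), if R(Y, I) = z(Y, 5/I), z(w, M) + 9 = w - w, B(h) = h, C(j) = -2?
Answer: -33/16 ≈ -2.0625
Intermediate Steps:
z(w, M) = -9 (z(w, M) = -9 + (w - w) = -9 + 0 = -9)
R(Y, I) = -9
t(W) = 1/(2*W + 2*W²) (t(W) = 1/(W + ((W² + W²) + W)) = 1/(W + (2*W² + W)) = 1/(W + (W + 2*W²)) = 1/(2*W + 2*W²))
t(8)*R(B(2), -7) + C(8) = ((½)/(8*(1 + 8)))*(-9) - 2 = ((½)*(⅛)/9)*(-9) - 2 = ((½)*(⅛)*(⅑))*(-9) - 2 = (1/144)*(-9) - 2 = -1/16 - 2 = -33/16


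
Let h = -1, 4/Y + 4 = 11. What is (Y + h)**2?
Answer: 9/49 ≈ 0.18367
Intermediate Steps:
Y = 4/7 (Y = 4/(-4 + 11) = 4/7 ≈ 0.57143)
(Y + h)**2 = (4/7 - 1)**2 = (-3/7)**2 = 9/49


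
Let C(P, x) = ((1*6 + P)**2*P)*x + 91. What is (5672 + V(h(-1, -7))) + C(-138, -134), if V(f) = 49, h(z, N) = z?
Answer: 322210420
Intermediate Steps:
C(P, x) = 91 + P*x*(6 + P)**2 (C(P, x) = ((6 + P)**2*P)*x + 91 = (P*(6 + P)**2)*x + 91 = P*x*(6 + P)**2 + 91 = 91 + P*x*(6 + P)**2)
(5672 + V(h(-1, -7))) + C(-138, -134) = (5672 + 49) + (91 - 138*(-134)*(6 - 138)**2) = 5721 + (91 - 138*(-134)*(-132)**2) = 5721 + (91 - 138*(-134)*17424) = 5721 + (91 + 322204608) = 5721 + 322204699 = 322210420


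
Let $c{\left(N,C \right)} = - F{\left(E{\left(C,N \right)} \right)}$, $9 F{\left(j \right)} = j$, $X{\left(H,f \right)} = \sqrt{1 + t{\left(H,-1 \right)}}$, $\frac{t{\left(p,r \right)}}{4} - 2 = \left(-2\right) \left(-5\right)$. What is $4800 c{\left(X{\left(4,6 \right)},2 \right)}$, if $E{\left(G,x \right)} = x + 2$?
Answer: $-4800$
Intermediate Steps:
$t{\left(p,r \right)} = 48$ ($t{\left(p,r \right)} = 8 + 4 \left(\left(-2\right) \left(-5\right)\right) = 8 + 4 \cdot 10 = 8 + 40 = 48$)
$E{\left(G,x \right)} = 2 + x$
$X{\left(H,f \right)} = 7$ ($X{\left(H,f \right)} = \sqrt{1 + 48} = \sqrt{49} = 7$)
$F{\left(j \right)} = \frac{j}{9}$
$c{\left(N,C \right)} = - \frac{2}{9} - \frac{N}{9}$ ($c{\left(N,C \right)} = - \frac{2 + N}{9} = - (\frac{2}{9} + \frac{N}{9}) = - \frac{2}{9} - \frac{N}{9}$)
$4800 c{\left(X{\left(4,6 \right)},2 \right)} = 4800 \left(- \frac{2}{9} - \frac{7}{9}\right) = 4800 \left(-1\right) = -4800$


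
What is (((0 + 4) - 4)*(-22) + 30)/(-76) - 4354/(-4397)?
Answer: 99497/167086 ≈ 0.59548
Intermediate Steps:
(((0 + 4) - 4)*(-22) + 30)/(-76) - 4354/(-4397) = ((4 - 4)*(-22) + 30)*(-1/76) - 4354*(-1/4397) = (0*(-22) + 30)*(-1/76) + 4354/4397 = (0 + 30)*(-1/76) + 4354/4397 = 30*(-1/76) + 4354/4397 = -15/38 + 4354/4397 = 99497/167086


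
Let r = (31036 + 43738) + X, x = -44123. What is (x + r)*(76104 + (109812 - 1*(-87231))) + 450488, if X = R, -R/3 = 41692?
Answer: -25791454987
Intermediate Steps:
R = -125076 (R = -3*41692 = -125076)
X = -125076
r = -50302 (r = (31036 + 43738) - 125076 = 74774 - 125076 = -50302)
(x + r)*(76104 + (109812 - 1*(-87231))) + 450488 = (-44123 - 50302)*(76104 + (109812 - 1*(-87231))) + 450488 = -94425*(76104 + (109812 + 87231)) + 450488 = -94425*(76104 + 197043) + 450488 = -94425*273147 + 450488 = -25791905475 + 450488 = -25791454987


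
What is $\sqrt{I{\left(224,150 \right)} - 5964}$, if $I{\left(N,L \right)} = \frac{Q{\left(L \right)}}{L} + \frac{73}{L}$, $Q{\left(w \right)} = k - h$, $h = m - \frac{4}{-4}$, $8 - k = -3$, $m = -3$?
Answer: $\frac{i \sqrt{1341771}}{15} \approx 77.223 i$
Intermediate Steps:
$k = 11$ ($k = 8 - -3 = 8 + 3 = 11$)
$h = -2$ ($h = -3 - \frac{4}{-4} = -3 - 4 \left(- \frac{1}{4}\right) = -3 - -1 = -3 + 1 = -2$)
$Q{\left(w \right)} = 13$ ($Q{\left(w \right)} = 11 - -2 = 11 + 2 = 13$)
$I{\left(N,L \right)} = \frac{86}{L}$ ($I{\left(N,L \right)} = \frac{13}{L} + \frac{73}{L} = \frac{86}{L}$)
$\sqrt{I{\left(224,150 \right)} - 5964} = \sqrt{\frac{86}{150} - 5964} = \sqrt{86 \cdot \frac{1}{150} - 5964} = \sqrt{\frac{43}{75} - 5964} = \sqrt{- \frac{447257}{75}} = \frac{i \sqrt{1341771}}{15}$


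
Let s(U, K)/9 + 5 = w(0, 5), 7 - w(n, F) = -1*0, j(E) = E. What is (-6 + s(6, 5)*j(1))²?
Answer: 144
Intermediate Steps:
w(n, F) = 7 (w(n, F) = 7 - (-1)*0 = 7 - 1*0 = 7 + 0 = 7)
s(U, K) = 18 (s(U, K) = -45 + 9*7 = -45 + 63 = 18)
(-6 + s(6, 5)*j(1))² = (-6 + 18*1)² = (-6 + 18)² = 12² = 144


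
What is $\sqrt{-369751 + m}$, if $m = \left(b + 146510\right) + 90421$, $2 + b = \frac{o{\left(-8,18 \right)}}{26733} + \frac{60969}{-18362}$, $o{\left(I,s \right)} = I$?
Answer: $\frac{i \sqrt{32004882419926545091410}}{490871346} \approx 364.45 i$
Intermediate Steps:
$b = - \frac{2611773865}{490871346}$ ($b = -2 + \left(- \frac{8}{26733} + \frac{60969}{-18362}\right) = -2 + \left(\left(-8\right) \frac{1}{26733} + 60969 \left(- \frac{1}{18362}\right)\right) = -2 - \frac{1630031173}{490871346} = - \frac{2611773865}{490871346} \approx -5.3207$)
$m = \frac{116300027105261}{490871346}$ ($m = \left(- \frac{2611773865}{490871346} + 146510\right) + 90421 = \frac{71914949128595}{490871346} + 90421 = \frac{116300027105261}{490871346} \approx 2.3693 \cdot 10^{5}$)
$\sqrt{-369751 + m} = \sqrt{-369751 + \frac{116300027105261}{490871346}} = \sqrt{- \frac{65200143949585}{490871346}} = \frac{i \sqrt{32004882419926545091410}}{490871346}$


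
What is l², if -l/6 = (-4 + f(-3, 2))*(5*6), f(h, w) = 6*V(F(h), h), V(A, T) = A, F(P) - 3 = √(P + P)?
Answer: -648000 + 5443200*I*√6 ≈ -6.48e+5 + 1.3333e+7*I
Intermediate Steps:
F(P) = 3 + √2*√P (F(P) = 3 + √(P + P) = 3 + √(2*P) = 3 + √2*√P)
f(h, w) = 18 + 6*√2*√h (f(h, w) = 6*(3 + √2*√h) = 18 + 6*√2*√h)
l = -2520 - 1080*I*√6 (l = -6*(-4 + (18 + 6*√2*√(-3)))*5*6 = -6*(-4 + (18 + 6*√2*(I*√3)))*30 = -6*(-4 + (18 + 6*I*√6))*30 = -6*(14 + 6*I*√6)*30 = -6*(420 + 180*I*√6) = -2520 - 1080*I*√6 ≈ -2520.0 - 2645.4*I)
l² = (-2520 - 1080*I*√6)²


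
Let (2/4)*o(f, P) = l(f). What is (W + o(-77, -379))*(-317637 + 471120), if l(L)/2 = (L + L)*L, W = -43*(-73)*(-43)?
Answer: -13436669235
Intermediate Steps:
W = -134977 (W = 3139*(-43) = -134977)
l(L) = 4*L**2 (l(L) = 2*((L + L)*L) = 2*((2*L)*L) = 2*(2*L**2) = 4*L**2)
o(f, P) = 8*f**2 (o(f, P) = 2*(4*f**2) = 8*f**2)
(W + o(-77, -379))*(-317637 + 471120) = (-134977 + 8*(-77)**2)*(-317637 + 471120) = (-134977 + 8*5929)*153483 = (-134977 + 47432)*153483 = -87545*153483 = -13436669235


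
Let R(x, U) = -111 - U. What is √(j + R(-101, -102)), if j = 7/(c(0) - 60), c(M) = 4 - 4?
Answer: I*√8205/30 ≈ 3.0194*I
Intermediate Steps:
c(M) = 0
j = -7/60 (j = 7/(0 - 60) = 7/(-60) = -1/60*7 = -7/60 ≈ -0.11667)
√(j + R(-101, -102)) = √(-7/60 + (-111 - 1*(-102))) = √(-7/60 + (-111 + 102)) = √(-7/60 - 9) = √(-547/60) = I*√8205/30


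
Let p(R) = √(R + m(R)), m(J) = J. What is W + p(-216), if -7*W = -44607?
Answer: 44607/7 + 12*I*√3 ≈ 6372.4 + 20.785*I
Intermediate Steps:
W = 44607/7 (W = -⅐*(-44607) = 44607/7 ≈ 6372.4)
p(R) = √2*√R (p(R) = √(R + R) = √(2*R) = √2*√R)
W + p(-216) = 44607/7 + √2*√(-216) = 44607/7 + √2*(6*I*√6) = 44607/7 + 12*I*√3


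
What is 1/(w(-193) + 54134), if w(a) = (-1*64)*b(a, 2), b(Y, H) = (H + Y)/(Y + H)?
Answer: 1/54070 ≈ 1.8495e-5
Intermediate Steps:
b(Y, H) = 1 (b(Y, H) = (H + Y)/(H + Y) = 1)
w(a) = -64 (w(a) = -1*64*1 = -64*1 = -64)
1/(w(-193) + 54134) = 1/(-64 + 54134) = 1/54070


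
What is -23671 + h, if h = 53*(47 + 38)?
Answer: -19166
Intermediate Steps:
h = 4505 (h = 53*85 = 4505)
-23671 + h = -23671 + 4505 = -19166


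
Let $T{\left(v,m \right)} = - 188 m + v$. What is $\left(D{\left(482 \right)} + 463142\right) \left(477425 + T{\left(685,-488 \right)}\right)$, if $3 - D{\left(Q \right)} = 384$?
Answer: $263706206894$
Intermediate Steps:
$D{\left(Q \right)} = -381$ ($D{\left(Q \right)} = 3 - 384 = -381$)
$T{\left(v,m \right)} = v - 188 m$
$\left(D{\left(482 \right)} + 463142\right) \left(477425 + T{\left(685,-488 \right)}\right) = \left(-381 + 463142\right) \left(477425 + \left(685 - -91744\right)\right) = 462761 \left(477425 + \left(685 + 91744\right)\right) = 462761 \left(477425 + 92429\right) = 462761 \cdot 569854 = 263706206894$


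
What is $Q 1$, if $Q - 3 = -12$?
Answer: $-9$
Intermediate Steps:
$Q = -9$ ($Q = 3 - 12 = -9$)
$Q 1 = \left(-9\right) 1 = -9$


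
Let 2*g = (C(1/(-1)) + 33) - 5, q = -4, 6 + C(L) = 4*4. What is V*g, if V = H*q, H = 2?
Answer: -152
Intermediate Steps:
C(L) = 10 (C(L) = -6 + 4*4 = -6 + 16 = 10)
V = -8 (V = 2*(-4) = -8)
g = 19 (g = ((10 + 33) - 5)/2 = (43 - 5)/2 = (½)*38 = 19)
V*g = -8*19 = -152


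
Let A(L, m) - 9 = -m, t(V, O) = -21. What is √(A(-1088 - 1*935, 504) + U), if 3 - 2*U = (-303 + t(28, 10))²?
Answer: 13*I*√1254/2 ≈ 230.18*I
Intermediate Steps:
A(L, m) = 9 - m
U = -104973/2 (U = 3/2 - (-303 - 21)²/2 = 3/2 - ½*(-324)² = 3/2 - ½*104976 = 3/2 - 52488 = -104973/2 ≈ -52487.)
√(A(-1088 - 1*935, 504) + U) = √((9 - 1*504) - 104973/2) = √((9 - 504) - 104973/2) = √(-495 - 104973/2) = √(-105963/2) = 13*I*√1254/2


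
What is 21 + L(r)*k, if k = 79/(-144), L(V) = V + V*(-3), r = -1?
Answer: 1433/72 ≈ 19.903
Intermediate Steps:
L(V) = -2*V (L(V) = V - 3*V = -2*V)
k = -79/144 (k = 79*(-1/144) = -79/144 ≈ -0.54861)
21 + L(r)*k = 21 - 2*(-1)*(-79/144) = 21 + 2*(-79/144) = 21 - 79/72 = 1433/72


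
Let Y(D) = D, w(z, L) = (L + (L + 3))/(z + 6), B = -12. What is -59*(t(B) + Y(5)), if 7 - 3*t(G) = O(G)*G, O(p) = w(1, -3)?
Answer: -6962/21 ≈ -331.52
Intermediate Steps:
w(z, L) = (3 + 2*L)/(6 + z) (w(z, L) = (L + (3 + L))/(6 + z) = (3 + 2*L)/(6 + z))
O(p) = -3/7 (O(p) = (3 + 2*(-3))/(6 + 1) = (3 - 6)/7 = (⅐)*(-3) = -3/7)
t(G) = 7/3 + G/7 (t(G) = 7/3 - (-1)*G/7 = 7/3 + G/7)
-59*(t(B) + Y(5)) = -59*((7/3 + (⅐)*(-12)) + 5) = -59*((7/3 - 12/7) + 5) = -59*(13/21 + 5) = -59*118/21 = -6962/21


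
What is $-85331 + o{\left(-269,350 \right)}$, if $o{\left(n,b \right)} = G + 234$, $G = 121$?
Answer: $-84976$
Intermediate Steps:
$o{\left(n,b \right)} = 355$ ($o{\left(n,b \right)} = 121 + 234 = 355$)
$-85331 + o{\left(-269,350 \right)} = -85331 + 355 = -84976$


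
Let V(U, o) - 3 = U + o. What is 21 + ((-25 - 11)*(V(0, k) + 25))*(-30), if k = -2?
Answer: 28101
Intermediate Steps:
V(U, o) = 3 + U + o (V(U, o) = 3 + (U + o) = 3 + U + o)
21 + ((-25 - 11)*(V(0, k) + 25))*(-30) = 21 + ((-25 - 11)*((3 + 0 - 2) + 25))*(-30) = 21 - 36*(1 + 25)*(-30) = 21 - 36*26*(-30) = 21 - 936*(-30) = 21 + 28080 = 28101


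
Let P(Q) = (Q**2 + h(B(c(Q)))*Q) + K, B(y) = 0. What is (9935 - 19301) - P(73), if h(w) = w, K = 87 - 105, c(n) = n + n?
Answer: -14677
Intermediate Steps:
c(n) = 2*n
K = -18
P(Q) = -18 + Q**2 (P(Q) = (Q**2 + 0*Q) - 18 = (Q**2 + 0) - 18 = Q**2 - 18 = -18 + Q**2)
(9935 - 19301) - P(73) = (9935 - 19301) - (-18 + 73**2) = -9366 - (-18 + 5329) = -9366 - 1*5311 = -9366 - 5311 = -14677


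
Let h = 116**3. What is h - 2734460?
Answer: -1173564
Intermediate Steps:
h = 1560896
h - 2734460 = 1560896 - 2734460 = -1173564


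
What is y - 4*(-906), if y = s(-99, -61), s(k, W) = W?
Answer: 3563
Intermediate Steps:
y = -61
y - 4*(-906) = -61 - 4*(-906) = -61 + 3624 = 3563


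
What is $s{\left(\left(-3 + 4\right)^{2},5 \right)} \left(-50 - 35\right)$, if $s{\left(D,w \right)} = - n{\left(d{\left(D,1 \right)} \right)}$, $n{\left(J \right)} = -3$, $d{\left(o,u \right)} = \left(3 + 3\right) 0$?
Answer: $-255$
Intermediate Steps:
$d{\left(o,u \right)} = 0$ ($d{\left(o,u \right)} = 6 \cdot 0 = 0$)
$s{\left(D,w \right)} = 3$ ($s{\left(D,w \right)} = \left(-1\right) \left(-3\right) = 3$)
$s{\left(\left(-3 + 4\right)^{2},5 \right)} \left(-50 - 35\right) = 3 \left(-50 - 35\right) = 3 \left(-85\right) = -255$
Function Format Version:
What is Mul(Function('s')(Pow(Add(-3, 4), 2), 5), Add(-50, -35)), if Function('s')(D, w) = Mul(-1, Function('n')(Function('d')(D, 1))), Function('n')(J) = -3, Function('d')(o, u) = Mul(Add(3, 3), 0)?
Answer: -255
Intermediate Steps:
Function('d')(o, u) = 0 (Function('d')(o, u) = Mul(6, 0) = 0)
Function('s')(D, w) = 3 (Function('s')(D, w) = Mul(-1, -3) = 3)
Mul(Function('s')(Pow(Add(-3, 4), 2), 5), Add(-50, -35)) = Mul(3, Add(-50, -35)) = Mul(3, -85) = -255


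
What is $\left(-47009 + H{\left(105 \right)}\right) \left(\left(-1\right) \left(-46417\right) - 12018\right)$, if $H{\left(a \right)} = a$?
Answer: $-1613450696$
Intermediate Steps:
$\left(-47009 + H{\left(105 \right)}\right) \left(\left(-1\right) \left(-46417\right) - 12018\right) = \left(-47009 + 105\right) \left(\left(-1\right) \left(-46417\right) - 12018\right) = - 46904 \left(46417 - 12018\right) = \left(-46904\right) 34399 = -1613450696$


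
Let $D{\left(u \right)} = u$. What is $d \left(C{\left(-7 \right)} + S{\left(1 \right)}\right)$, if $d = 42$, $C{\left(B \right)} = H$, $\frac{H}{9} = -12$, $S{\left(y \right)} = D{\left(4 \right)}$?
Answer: $-4368$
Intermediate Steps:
$S{\left(y \right)} = 4$
$H = -108$ ($H = 9 \left(-12\right) = -108$)
$C{\left(B \right)} = -108$
$d \left(C{\left(-7 \right)} + S{\left(1 \right)}\right) = 42 \left(-108 + 4\right) = 42 \left(-104\right) = -4368$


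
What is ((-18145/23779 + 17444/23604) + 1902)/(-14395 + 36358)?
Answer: 38126433776/440263643211 ≈ 0.086599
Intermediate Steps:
((-18145/23779 + 17444/23604) + 1902)/(-14395 + 36358) = ((-18145*1/23779 + 17444*(1/23604)) + 1902)/21963 = ((-18145/23779 + 623/843) + 1902)*(1/21963) = (-481918/20045697 + 1902)*(1/21963) = (38126433776/20045697)*(1/21963) = 38126433776/440263643211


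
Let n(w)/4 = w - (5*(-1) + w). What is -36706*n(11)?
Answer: -734120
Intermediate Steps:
n(w) = 20 (n(w) = 4*(w - (5*(-1) + w)) = 4*(w - (-5 + w)) = 4*(w + (5 - w)) = 4*5 = 20)
-36706*n(11) = -36706*20 = -734120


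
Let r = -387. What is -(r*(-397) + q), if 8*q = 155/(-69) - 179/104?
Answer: -8820079241/57408 ≈ -1.5364e+5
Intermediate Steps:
q = -28471/57408 (q = (155/(-69) - 179/104)/8 = (155*(-1/69) - 179*1/104)/8 = (-155/69 - 179/104)/8 = (⅛)*(-28471/7176) = -28471/57408 ≈ -0.49594)
-(r*(-397) + q) = -(-387*(-397) - 28471/57408) = -(153639 - 28471/57408) = -1*8820079241/57408 = -8820079241/57408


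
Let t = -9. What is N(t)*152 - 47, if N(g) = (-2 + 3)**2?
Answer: 105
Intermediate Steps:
N(g) = 1 (N(g) = 1**2 = 1)
N(t)*152 - 47 = 1*152 - 47 = 152 - 47 = 105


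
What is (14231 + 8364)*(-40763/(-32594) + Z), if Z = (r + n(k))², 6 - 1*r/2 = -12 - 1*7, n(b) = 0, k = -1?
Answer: 1842074614985/32594 ≈ 5.6516e+7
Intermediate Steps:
r = 50 (r = 12 - 2*(-12 - 1*7) = 12 - 2*(-12 - 7) = 12 - 2*(-19) = 12 + 38 = 50)
Z = 2500 (Z = (50 + 0)² = 50² = 2500)
(14231 + 8364)*(-40763/(-32594) + Z) = (14231 + 8364)*(-40763/(-32594) + 2500) = 22595*(-40763*(-1/32594) + 2500) = 22595*(40763/32594 + 2500) = 22595*(81525763/32594) = 1842074614985/32594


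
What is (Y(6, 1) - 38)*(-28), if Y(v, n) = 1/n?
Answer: 1036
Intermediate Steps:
(Y(6, 1) - 38)*(-28) = (1/1 - 38)*(-28) = (1 - 38)*(-28) = -37*(-28) = 1036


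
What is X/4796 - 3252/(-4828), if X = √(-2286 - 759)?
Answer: 813/1207 + I*√3045/4796 ≈ 0.67357 + 0.011506*I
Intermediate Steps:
X = I*√3045 (X = √(-3045) = I*√3045 ≈ 55.182*I)
X/4796 - 3252/(-4828) = (I*√3045)/4796 - 3252/(-4828) = (I*√3045)*(1/4796) - 3252*(-1/4828) = I*√3045/4796 + 813/1207 = 813/1207 + I*√3045/4796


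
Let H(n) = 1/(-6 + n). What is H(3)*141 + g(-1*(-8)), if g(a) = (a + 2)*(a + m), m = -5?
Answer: -17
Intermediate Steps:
g(a) = (-5 + a)*(2 + a) (g(a) = (a + 2)*(a - 5) = (2 + a)*(-5 + a) = (-5 + a)*(2 + a))
H(3)*141 + g(-1*(-8)) = 141/(-6 + 3) + (-10 + (-1*(-8))² - (-3)*(-8)) = 141/(-3) + (-10 + 8² - 3*8) = -⅓*141 + (-10 + 64 - 24) = -47 + 30 = -17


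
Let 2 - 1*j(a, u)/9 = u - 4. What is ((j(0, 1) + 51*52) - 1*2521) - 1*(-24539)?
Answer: 24715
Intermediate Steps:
j(a, u) = 54 - 9*u (j(a, u) = 18 - 9*(u - 4) = 18 - 9*(-4 + u) = 18 + (36 - 9*u) = 54 - 9*u)
((j(0, 1) + 51*52) - 1*2521) - 1*(-24539) = (((54 - 9*1) + 51*52) - 1*2521) - 1*(-24539) = (((54 - 9) + 2652) - 2521) + 24539 = ((45 + 2652) - 2521) + 24539 = (2697 - 2521) + 24539 = 176 + 24539 = 24715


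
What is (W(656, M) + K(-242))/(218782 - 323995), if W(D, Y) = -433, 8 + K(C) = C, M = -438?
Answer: 683/105213 ≈ 0.0064916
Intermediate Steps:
K(C) = -8 + C
(W(656, M) + K(-242))/(218782 - 323995) = (-433 + (-8 - 242))/(218782 - 323995) = (-433 - 250)/(-105213) = -683*(-1/105213) = 683/105213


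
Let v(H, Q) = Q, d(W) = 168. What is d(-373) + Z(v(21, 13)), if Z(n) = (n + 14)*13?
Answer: 519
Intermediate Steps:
Z(n) = 182 + 13*n (Z(n) = (14 + n)*13 = 182 + 13*n)
d(-373) + Z(v(21, 13)) = 168 + (182 + 13*13) = 168 + (182 + 169) = 168 + 351 = 519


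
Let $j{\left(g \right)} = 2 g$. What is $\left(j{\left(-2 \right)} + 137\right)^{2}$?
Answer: $17689$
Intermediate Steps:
$\left(j{\left(-2 \right)} + 137\right)^{2} = \left(2 \left(-2\right) + 137\right)^{2} = \left(-4 + 137\right)^{2} = 133^{2} = 17689$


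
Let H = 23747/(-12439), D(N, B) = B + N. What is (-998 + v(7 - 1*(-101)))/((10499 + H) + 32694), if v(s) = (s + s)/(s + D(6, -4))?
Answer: -340716649/14774484450 ≈ -0.023061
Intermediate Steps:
H = -23747/12439 (H = 23747*(-1/12439) = -23747/12439 ≈ -1.9091)
v(s) = 2*s/(2 + s) (v(s) = (s + s)/(s + (-4 + 6)) = (2*s)/(s + 2) = (2*s)/(2 + s) = 2*s/(2 + s))
(-998 + v(7 - 1*(-101)))/((10499 + H) + 32694) = (-998 + 2*(7 - 1*(-101))/(2 + (7 - 1*(-101))))/((10499 - 23747/12439) + 32694) = (-998 + 2*(7 + 101)/(2 + (7 + 101)))/(130573314/12439 + 32694) = (-998 + 2*108/(2 + 108))/(537253980/12439) = (-998 + 2*108/110)*(12439/537253980) = (-998 + 2*108*(1/110))*(12439/537253980) = (-998 + 108/55)*(12439/537253980) = -54782/55*12439/537253980 = -340716649/14774484450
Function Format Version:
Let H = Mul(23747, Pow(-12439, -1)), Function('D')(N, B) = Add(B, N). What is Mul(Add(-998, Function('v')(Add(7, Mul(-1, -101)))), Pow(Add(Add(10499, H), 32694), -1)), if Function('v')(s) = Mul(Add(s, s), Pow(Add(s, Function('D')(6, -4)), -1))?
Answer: Rational(-340716649, 14774484450) ≈ -0.023061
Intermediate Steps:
H = Rational(-23747, 12439) (H = Mul(23747, Rational(-1, 12439)) = Rational(-23747, 12439) ≈ -1.9091)
Function('v')(s) = Mul(2, s, Pow(Add(2, s), -1)) (Function('v')(s) = Mul(Add(s, s), Pow(Add(s, Add(-4, 6)), -1)) = Mul(Mul(2, s), Pow(Add(s, 2), -1)) = Mul(Mul(2, s), Pow(Add(2, s), -1)) = Mul(2, s, Pow(Add(2, s), -1)))
Mul(Add(-998, Function('v')(Add(7, Mul(-1, -101)))), Pow(Add(Add(10499, H), 32694), -1)) = Mul(Add(-998, Mul(2, Add(7, Mul(-1, -101)), Pow(Add(2, Add(7, Mul(-1, -101))), -1))), Pow(Add(Add(10499, Rational(-23747, 12439)), 32694), -1)) = Mul(Add(-998, Mul(2, Add(7, 101), Pow(Add(2, Add(7, 101)), -1))), Pow(Add(Rational(130573314, 12439), 32694), -1)) = Mul(Add(-998, Mul(2, 108, Pow(Add(2, 108), -1))), Pow(Rational(537253980, 12439), -1)) = Mul(Add(-998, Mul(2, 108, Pow(110, -1))), Rational(12439, 537253980)) = Mul(Add(-998, Mul(2, 108, Rational(1, 110))), Rational(12439, 537253980)) = Mul(Add(-998, Rational(108, 55)), Rational(12439, 537253980)) = Mul(Rational(-54782, 55), Rational(12439, 537253980)) = Rational(-340716649, 14774484450)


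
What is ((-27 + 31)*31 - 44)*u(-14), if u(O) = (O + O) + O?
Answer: -3360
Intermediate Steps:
u(O) = 3*O (u(O) = 2*O + O = 3*O)
((-27 + 31)*31 - 44)*u(-14) = ((-27 + 31)*31 - 44)*(3*(-14)) = (4*31 - 44)*(-42) = (124 - 44)*(-42) = 80*(-42) = -3360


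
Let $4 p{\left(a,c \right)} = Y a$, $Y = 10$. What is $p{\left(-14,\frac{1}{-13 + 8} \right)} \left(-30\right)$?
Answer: $1050$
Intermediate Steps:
$p{\left(a,c \right)} = \frac{5 a}{2}$ ($p{\left(a,c \right)} = \frac{10 a}{4} = \frac{5 a}{2}$)
$p{\left(-14,\frac{1}{-13 + 8} \right)} \left(-30\right) = \frac{5}{2} \left(-14\right) \left(-30\right) = \left(-35\right) \left(-30\right) = 1050$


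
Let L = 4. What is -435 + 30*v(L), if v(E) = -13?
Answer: -825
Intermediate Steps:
-435 + 30*v(L) = -435 + 30*(-13) = -435 - 390 = -825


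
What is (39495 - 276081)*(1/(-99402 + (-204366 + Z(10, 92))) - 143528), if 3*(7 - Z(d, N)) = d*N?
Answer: 30975417666033582/912203 ≈ 3.3957e+10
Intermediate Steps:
Z(d, N) = 7 - N*d/3 (Z(d, N) = 7 - d*N/3 = 7 - N*d/3)
(39495 - 276081)*(1/(-99402 + (-204366 + Z(10, 92))) - 143528) = (39495 - 276081)*(1/(-99402 + (-204366 + (7 - ⅓*92*10))) - 143528) = -236586*(1/(-99402 + (-204366 + (7 - 920/3))) - 143528) = -236586*(1/(-99402 + (-204366 - 899/3)) - 143528) = -236586*(1/(-99402 - 613997/3) - 143528) = -236586*(1/(-912203/3) - 143528) = -236586*(-3/912203 - 143528) = -236586*(-130926672187/912203) = 30975417666033582/912203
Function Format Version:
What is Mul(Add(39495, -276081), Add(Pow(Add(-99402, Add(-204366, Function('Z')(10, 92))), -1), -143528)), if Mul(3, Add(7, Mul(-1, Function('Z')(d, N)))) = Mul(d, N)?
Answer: Rational(30975417666033582, 912203) ≈ 3.3957e+10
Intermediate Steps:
Function('Z')(d, N) = Add(7, Mul(Rational(-1, 3), N, d)) (Function('Z')(d, N) = Add(7, Mul(Rational(-1, 3), Mul(d, N))) = Add(7, Mul(Rational(-1, 3), Mul(N, d))) = Add(7, Mul(Rational(-1, 3), N, d)))
Mul(Add(39495, -276081), Add(Pow(Add(-99402, Add(-204366, Function('Z')(10, 92))), -1), -143528)) = Mul(Add(39495, -276081), Add(Pow(Add(-99402, Add(-204366, Add(7, Mul(Rational(-1, 3), 92, 10)))), -1), -143528)) = Mul(-236586, Add(Pow(Add(-99402, Add(-204366, Add(7, Rational(-920, 3)))), -1), -143528)) = Mul(-236586, Add(Pow(Add(-99402, Add(-204366, Rational(-899, 3))), -1), -143528)) = Mul(-236586, Add(Pow(Add(-99402, Rational(-613997, 3)), -1), -143528)) = Mul(-236586, Add(Pow(Rational(-912203, 3), -1), -143528)) = Mul(-236586, Add(Rational(-3, 912203), -143528)) = Mul(-236586, Rational(-130926672187, 912203)) = Rational(30975417666033582, 912203)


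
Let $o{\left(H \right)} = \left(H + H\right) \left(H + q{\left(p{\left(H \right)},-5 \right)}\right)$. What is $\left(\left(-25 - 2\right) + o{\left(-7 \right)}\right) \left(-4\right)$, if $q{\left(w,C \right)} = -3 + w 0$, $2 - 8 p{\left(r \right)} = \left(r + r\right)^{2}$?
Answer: $-452$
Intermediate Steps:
$p{\left(r \right)} = \frac{1}{4} - \frac{r^{2}}{2}$ ($p{\left(r \right)} = \frac{1}{4} - \frac{\left(r + r\right)^{2}}{8} = \frac{1}{4} - \frac{\left(2 r\right)^{2}}{8} = \frac{1}{4} - \frac{4 r^{2}}{8} = \frac{1}{4} - \frac{r^{2}}{2}$)
$q{\left(w,C \right)} = -3$ ($q{\left(w,C \right)} = -3 + 0 = -3$)
$o{\left(H \right)} = 2 H \left(-3 + H\right)$ ($o{\left(H \right)} = \left(H + H\right) \left(H - 3\right) = 2 H \left(-3 + H\right)$)
$\left(\left(-25 - 2\right) + o{\left(-7 \right)}\right) \left(-4\right) = \left(\left(-25 - 2\right) + 2 \left(-7\right) \left(-3 - 7\right)\right) \left(-4\right) = \left(-27 + 2 \left(-7\right) \left(-10\right)\right) \left(-4\right) = \left(-27 + 140\right) \left(-4\right) = 113 \left(-4\right) = -452$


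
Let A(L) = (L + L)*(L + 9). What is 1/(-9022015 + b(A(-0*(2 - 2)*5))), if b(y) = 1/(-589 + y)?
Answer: -589/5313966836 ≈ -1.1084e-7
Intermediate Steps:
A(L) = 2*L*(9 + L) (A(L) = (2*L)*(9 + L) = 2*L*(9 + L))
1/(-9022015 + b(A(-0*(2 - 2)*5))) = 1/(-9022015 + 1/(-589 + 2*(-0*(2 - 2)*5)*(9 - 0*(2 - 2)*5))) = 1/(-9022015 + 1/(-589 + 2*(-0*0*5)*(9 - 0*0*5))) = 1/(-9022015 + 1/(-589 + 2*(-1*0*5)*(9 - 1*0*5))) = 1/(-9022015 + 1/(-589 + 2*(0*5)*(9 + 0*5))) = 1/(-9022015 + 1/(-589 + 2*0*(9 + 0))) = 1/(-9022015 + 1/(-589 + 2*0*9)) = 1/(-9022015 + 1/(-589 + 0)) = 1/(-9022015 + 1/(-589)) = 1/(-9022015 - 1/589) = 1/(-5313966836/589) = -589/5313966836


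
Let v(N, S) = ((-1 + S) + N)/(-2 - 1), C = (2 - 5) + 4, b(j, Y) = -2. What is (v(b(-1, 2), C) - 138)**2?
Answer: 169744/9 ≈ 18860.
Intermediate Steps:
C = 1 (C = -3 + 4 = 1)
v(N, S) = 1/3 - N/3 - S/3 (v(N, S) = (-1 + N + S)/(-3) = (-1 + N + S)*(-1/3) = 1/3 - N/3 - S/3)
(v(b(-1, 2), C) - 138)**2 = ((1/3 - 1/3*(-2) - 1/3*1) - 138)**2 = ((1/3 + 2/3 - 1/3) - 138)**2 = (2/3 - 138)**2 = (-412/3)**2 = 169744/9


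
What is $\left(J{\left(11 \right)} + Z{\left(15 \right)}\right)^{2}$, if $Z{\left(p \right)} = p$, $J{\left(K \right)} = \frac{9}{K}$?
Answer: $\frac{30276}{121} \approx 250.21$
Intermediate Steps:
$\left(J{\left(11 \right)} + Z{\left(15 \right)}\right)^{2} = \left(\frac{9}{11} + 15\right)^{2} = \left(\frac{174}{11}\right)^{2} = \frac{30276}{121}$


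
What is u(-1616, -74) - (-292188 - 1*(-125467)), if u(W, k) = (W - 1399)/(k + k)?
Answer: 24677723/148 ≈ 1.6674e+5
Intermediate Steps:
u(W, k) = (-1399 + W)/(2*k) (u(W, k) = (-1399 + W)/((2*k)) = (-1399 + W)*(1/(2*k)) = (-1399 + W)/(2*k))
u(-1616, -74) - (-292188 - 1*(-125467)) = (½)*(-1399 - 1616)/(-74) - (-292188 - 1*(-125467)) = (½)*(-1/74)*(-3015) - (-292188 + 125467) = 3015/148 - 1*(-166721) = 3015/148 + 166721 = 24677723/148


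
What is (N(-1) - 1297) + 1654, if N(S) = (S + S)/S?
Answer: 359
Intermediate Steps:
N(S) = 2 (N(S) = (2*S)/S = 2)
(N(-1) - 1297) + 1654 = (2 - 1297) + 1654 = -1295 + 1654 = 359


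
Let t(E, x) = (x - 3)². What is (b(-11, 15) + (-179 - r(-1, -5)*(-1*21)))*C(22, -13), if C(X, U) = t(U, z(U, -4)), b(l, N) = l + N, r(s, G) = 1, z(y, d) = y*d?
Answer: -369754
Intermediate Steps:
z(y, d) = d*y
t(E, x) = (-3 + x)²
b(l, N) = N + l
C(X, U) = (-3 - 4*U)²
(b(-11, 15) + (-179 - r(-1, -5)*(-1*21)))*C(22, -13) = ((15 - 11) + (-179 - (-1*21)))*(3 + 4*(-13))² = (4 + (-179 - (-21)))*(3 - 52)² = (4 + (-179 - 1*(-21)))*(-49)² = (4 + (-179 + 21))*2401 = (4 - 158)*2401 = -154*2401 = -369754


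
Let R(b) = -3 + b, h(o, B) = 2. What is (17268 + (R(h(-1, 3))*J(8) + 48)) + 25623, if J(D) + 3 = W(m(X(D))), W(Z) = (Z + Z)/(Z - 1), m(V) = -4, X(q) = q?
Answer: 214702/5 ≈ 42940.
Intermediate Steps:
W(Z) = 2*Z/(-1 + Z) (W(Z) = (2*Z)/(-1 + Z) = 2*Z/(-1 + Z))
J(D) = -7/5 (J(D) = -3 + 2*(-4)/(-1 - 4) = -3 + 2*(-4)/(-5) = -3 + 2*(-4)*(-⅕) = -3 + 8/5 = -7/5)
(17268 + (R(h(-1, 3))*J(8) + 48)) + 25623 = (17268 + ((-3 + 2)*(-7/5) + 48)) + 25623 = (17268 + (-1*(-7/5) + 48)) + 25623 = (17268 + (7/5 + 48)) + 25623 = (17268 + 247/5) + 25623 = 86587/5 + 25623 = 214702/5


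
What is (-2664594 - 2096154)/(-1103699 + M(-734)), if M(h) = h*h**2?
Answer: 4760748/396550603 ≈ 0.012005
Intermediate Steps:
M(h) = h**3
(-2664594 - 2096154)/(-1103699 + M(-734)) = (-2664594 - 2096154)/(-1103699 + (-734)**3) = -4760748/(-1103699 - 395446904) = -4760748/(-396550603) = -4760748*(-1/396550603) = 4760748/396550603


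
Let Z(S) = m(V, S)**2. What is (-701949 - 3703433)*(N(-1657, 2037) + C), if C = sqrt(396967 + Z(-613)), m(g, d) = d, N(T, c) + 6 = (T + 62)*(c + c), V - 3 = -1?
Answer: 28626330829752 - 35243056*sqrt(12074) ≈ 2.8622e+13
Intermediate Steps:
V = 2 (V = 3 - 1 = 2)
N(T, c) = -6 + 2*c*(62 + T) (N(T, c) = -6 + (T + 62)*(c + c) = -6 + (62 + T)*(2*c) = -6 + 2*c*(62 + T))
Z(S) = S**2
C = 8*sqrt(12074) (C = sqrt(396967 + (-613)**2) = sqrt(396967 + 375769) = sqrt(772736) = 8*sqrt(12074) ≈ 879.05)
(-701949 - 3703433)*(N(-1657, 2037) + C) = (-701949 - 3703433)*((-6 + 124*2037 + 2*(-1657)*2037) + 8*sqrt(12074)) = -4405382*((-6 + 252588 - 6750618) + 8*sqrt(12074)) = -4405382*(-6498036 + 8*sqrt(12074)) = 28626330829752 - 35243056*sqrt(12074)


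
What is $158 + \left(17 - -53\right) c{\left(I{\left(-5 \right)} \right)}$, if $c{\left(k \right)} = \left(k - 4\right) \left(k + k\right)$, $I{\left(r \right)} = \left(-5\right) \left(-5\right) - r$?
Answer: $109358$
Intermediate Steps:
$I{\left(r \right)} = 25 - r$
$c{\left(k \right)} = 2 k \left(-4 + k\right)$ ($c{\left(k \right)} = \left(-4 + k\right) 2 k = 2 k \left(-4 + k\right)$)
$158 + \left(17 - -53\right) c{\left(I{\left(-5 \right)} \right)} = 158 + \left(17 - -53\right) 2 \left(25 - -5\right) \left(-4 + \left(25 - -5\right)\right) = 158 + \left(17 + 53\right) 2 \left(25 + 5\right) \left(-4 + \left(25 + 5\right)\right) = 158 + 70 \cdot 2 \cdot 30 \left(-4 + 30\right) = 158 + 70 \cdot 2 \cdot 30 \cdot 26 = 158 + 70 \cdot 1560 = 158 + 109200 = 109358$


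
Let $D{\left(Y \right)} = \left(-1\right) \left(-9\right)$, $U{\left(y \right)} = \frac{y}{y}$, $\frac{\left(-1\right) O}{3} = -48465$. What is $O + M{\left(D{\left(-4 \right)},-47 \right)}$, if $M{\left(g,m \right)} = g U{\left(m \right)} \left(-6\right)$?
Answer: $145341$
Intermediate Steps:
$O = 145395$ ($O = \left(-3\right) \left(-48465\right) = 145395$)
$U{\left(y \right)} = 1$
$D{\left(Y \right)} = 9$
$M{\left(g,m \right)} = - 6 g$ ($M{\left(g,m \right)} = g 1 \left(-6\right) = g \left(-6\right) = - 6 g$)
$O + M{\left(D{\left(-4 \right)},-47 \right)} = 145395 - 54 = 145341$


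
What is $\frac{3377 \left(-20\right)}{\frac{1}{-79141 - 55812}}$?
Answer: $9114725620$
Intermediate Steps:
$\frac{3377 \left(-20\right)}{\frac{1}{-79141 - 55812}} = - \frac{67540}{\frac{1}{-134953}} = - \frac{67540}{- \frac{1}{134953}} = \left(-67540\right) \left(-134953\right) = 9114725620$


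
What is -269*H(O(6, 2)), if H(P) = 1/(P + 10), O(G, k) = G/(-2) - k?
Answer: -269/5 ≈ -53.800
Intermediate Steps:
O(G, k) = -k - G/2 (O(G, k) = G*(-½) - k = -G/2 - k = -k - G/2)
H(P) = 1/(10 + P)
-269*H(O(6, 2)) = -269/(10 + (-1*2 - ½*6)) = -269/(10 + (-2 - 3)) = -269/(10 - 5) = -269/5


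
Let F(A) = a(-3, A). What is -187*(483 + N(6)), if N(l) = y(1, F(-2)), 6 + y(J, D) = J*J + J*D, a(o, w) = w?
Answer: -89012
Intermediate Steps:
F(A) = A
y(J, D) = -6 + J**2 + D*J (y(J, D) = -6 + (J*J + J*D) = -6 + (J**2 + D*J) = -6 + J**2 + D*J)
N(l) = -7 (N(l) = -6 + 1**2 - 2*1 = -6 + 1 - 2 = -7)
-187*(483 + N(6)) = -187*(483 - 7) = -187*476 = -89012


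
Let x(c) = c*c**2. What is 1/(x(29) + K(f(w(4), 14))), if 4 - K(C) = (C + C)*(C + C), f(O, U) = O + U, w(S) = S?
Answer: 1/23097 ≈ 4.3296e-5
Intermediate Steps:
x(c) = c**3
K(C) = 4 - 4*C**2 (K(C) = 4 - (C + C)*(C + C) = 4 - 2*C*2*C = 4 - 4*C**2)
1/(x(29) + K(f(w(4), 14))) = 1/(29**3 + (4 - 4*(4 + 14)**2)) = 1/(24389 + (4 - 4*18**2)) = 1/(24389 + (4 - 4*324)) = 1/(24389 + (4 - 1296)) = 1/(24389 - 1292) = 1/23097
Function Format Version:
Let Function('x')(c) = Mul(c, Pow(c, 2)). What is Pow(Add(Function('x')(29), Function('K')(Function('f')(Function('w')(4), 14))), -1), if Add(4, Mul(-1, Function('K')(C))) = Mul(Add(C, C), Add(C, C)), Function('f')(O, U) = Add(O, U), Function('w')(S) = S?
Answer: Rational(1, 23097) ≈ 4.3296e-5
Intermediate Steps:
Function('x')(c) = Pow(c, 3)
Function('K')(C) = Add(4, Mul(-4, Pow(C, 2))) (Function('K')(C) = Add(4, Mul(-1, Mul(Add(C, C), Add(C, C)))) = Add(4, Mul(-1, Mul(Mul(2, C), Mul(2, C)))) = Add(4, Mul(-1, Mul(4, Pow(C, 2)))) = Add(4, Mul(-4, Pow(C, 2))))
Pow(Add(Function('x')(29), Function('K')(Function('f')(Function('w')(4), 14))), -1) = Pow(Add(Pow(29, 3), Add(4, Mul(-4, Pow(Add(4, 14), 2)))), -1) = Pow(Add(24389, Add(4, Mul(-4, Pow(18, 2)))), -1) = Pow(Add(24389, Add(4, Mul(-4, 324))), -1) = Pow(Add(24389, Add(4, -1296)), -1) = Pow(Add(24389, -1292), -1) = Pow(23097, -1) = Rational(1, 23097)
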